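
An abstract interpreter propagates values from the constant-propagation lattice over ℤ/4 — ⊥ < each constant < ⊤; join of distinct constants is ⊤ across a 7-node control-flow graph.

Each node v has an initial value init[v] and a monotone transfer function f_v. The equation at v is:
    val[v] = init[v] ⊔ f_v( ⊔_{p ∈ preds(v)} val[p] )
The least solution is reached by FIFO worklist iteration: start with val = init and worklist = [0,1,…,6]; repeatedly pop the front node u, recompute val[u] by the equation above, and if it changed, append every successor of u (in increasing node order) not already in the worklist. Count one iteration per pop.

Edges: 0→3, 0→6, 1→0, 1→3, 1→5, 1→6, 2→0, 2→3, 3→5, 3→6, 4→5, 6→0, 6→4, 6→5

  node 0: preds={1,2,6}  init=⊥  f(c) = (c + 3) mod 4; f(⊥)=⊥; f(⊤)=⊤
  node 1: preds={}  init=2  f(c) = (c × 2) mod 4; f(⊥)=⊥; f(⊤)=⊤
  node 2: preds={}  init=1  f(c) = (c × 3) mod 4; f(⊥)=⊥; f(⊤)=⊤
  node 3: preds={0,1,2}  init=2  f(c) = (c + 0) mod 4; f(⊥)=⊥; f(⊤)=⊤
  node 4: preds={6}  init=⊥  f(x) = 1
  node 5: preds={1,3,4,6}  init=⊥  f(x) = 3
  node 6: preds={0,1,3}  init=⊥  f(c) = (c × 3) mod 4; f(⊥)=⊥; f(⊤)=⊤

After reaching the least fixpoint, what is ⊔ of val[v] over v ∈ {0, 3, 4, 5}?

⊤

Iteration log — 10 steps:
  step 1. node 0  ⊔preds=⊤  new=⊤  old=⊥  +wl: 
  step 2. node 1  ⊔preds=⊥  new=2  stable
  step 3. node 2  ⊔preds=⊥  new=1  stable
  step 4. node 3  ⊔preds=⊤  new=⊤  old=2  +wl: 
  step 5. node 4  ⊔preds=⊥  new=1  old=⊥  +wl: 
  step 6. node 5  ⊔preds=⊤  new=3  old=⊥  +wl: 
  step 7. node 6  ⊔preds=⊤  new=⊤  old=⊥  +wl: 0,4,5
  step 8. node 0  ⊔preds=⊤  new=⊤  stable
  step 9. node 4  ⊔preds=⊤  new=1  stable
  step 10. node 5  ⊔preds=⊤  new=3  stable

Least fixpoint reached:
  node 0: ⊤
  node 1: 2
  node 2: 1
  node 3: ⊤
  node 4: 1
  node 5: 3
  node 6: ⊤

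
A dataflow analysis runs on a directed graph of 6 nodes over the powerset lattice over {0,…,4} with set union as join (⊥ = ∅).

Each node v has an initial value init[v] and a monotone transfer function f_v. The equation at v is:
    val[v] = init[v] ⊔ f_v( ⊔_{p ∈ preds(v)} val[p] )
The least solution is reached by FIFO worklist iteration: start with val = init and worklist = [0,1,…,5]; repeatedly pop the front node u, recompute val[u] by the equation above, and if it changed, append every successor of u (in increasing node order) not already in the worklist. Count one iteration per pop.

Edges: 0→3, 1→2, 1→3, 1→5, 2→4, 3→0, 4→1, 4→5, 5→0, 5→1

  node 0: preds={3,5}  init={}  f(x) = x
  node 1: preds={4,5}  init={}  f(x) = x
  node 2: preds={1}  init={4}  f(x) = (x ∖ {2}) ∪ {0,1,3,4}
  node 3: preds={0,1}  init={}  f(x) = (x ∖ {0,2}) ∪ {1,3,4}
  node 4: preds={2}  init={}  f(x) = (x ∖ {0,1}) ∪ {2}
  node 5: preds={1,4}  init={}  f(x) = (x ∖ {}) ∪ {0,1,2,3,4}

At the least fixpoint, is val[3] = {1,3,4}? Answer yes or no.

yes

Trace (11 dequeues):
  [1] u=0 | in {} | out {} | ==
  [2] u=1 | in {} | out {} | ==
  [3] u=2 | in {} | out {0,1,3,4} | prev {4} | push {}
  [4] u=3 | in {} | out {1,3,4} | prev {} | push {0}
  [5] u=4 | in {0,1,3,4} | out {2,3,4} | prev {} | push {1}
  [6] u=5 | in {2,3,4} | out {0,1,2,3,4} | prev {} | push {}
  [7] u=0 | in {0,1,2,3,4} | out {0,1,2,3,4} | prev {} | push {3}
  [8] u=1 | in {0,1,2,3,4} | out {0,1,2,3,4} | prev {} | push {2,5}
  [9] u=3 | in {0,1,2,3,4} | out {1,3,4} | ==
  [10] u=2 | in {0,1,2,3,4} | out {0,1,3,4} | ==
  [11] u=5 | in {0,1,2,3,4} | out {0,1,2,3,4} | ==

Converged values:
  [0] {0,1,2,3,4}
  [1] {0,1,2,3,4}
  [2] {0,1,3,4}
  [3] {1,3,4}
  [4] {2,3,4}
  [5] {0,1,2,3,4}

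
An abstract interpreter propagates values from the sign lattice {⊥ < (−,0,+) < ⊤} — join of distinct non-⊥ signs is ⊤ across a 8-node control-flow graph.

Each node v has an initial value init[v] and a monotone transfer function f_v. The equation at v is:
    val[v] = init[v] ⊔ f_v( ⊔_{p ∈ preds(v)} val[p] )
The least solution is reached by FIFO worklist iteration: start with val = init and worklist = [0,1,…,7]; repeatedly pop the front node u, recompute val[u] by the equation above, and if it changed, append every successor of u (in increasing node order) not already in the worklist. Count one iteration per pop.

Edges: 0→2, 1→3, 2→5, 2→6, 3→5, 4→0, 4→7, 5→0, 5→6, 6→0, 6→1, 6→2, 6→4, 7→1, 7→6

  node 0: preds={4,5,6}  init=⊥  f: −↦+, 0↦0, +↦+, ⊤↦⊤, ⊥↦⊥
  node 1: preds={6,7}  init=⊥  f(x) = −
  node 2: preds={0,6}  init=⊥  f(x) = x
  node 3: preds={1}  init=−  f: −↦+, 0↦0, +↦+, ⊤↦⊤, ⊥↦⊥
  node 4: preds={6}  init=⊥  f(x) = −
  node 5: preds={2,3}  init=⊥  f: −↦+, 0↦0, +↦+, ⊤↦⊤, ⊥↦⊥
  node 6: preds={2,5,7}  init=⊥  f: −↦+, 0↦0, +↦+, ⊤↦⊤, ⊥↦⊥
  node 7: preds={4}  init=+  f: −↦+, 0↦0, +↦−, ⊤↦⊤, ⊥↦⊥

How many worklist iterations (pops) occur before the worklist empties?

14

Iteration log — 14 steps:
  step 1. node 0  ⊔preds=⊥  new=⊥  stable
  step 2. node 1  ⊔preds=+  new=−  old=⊥  +wl: 
  step 3. node 2  ⊔preds=⊥  new=⊥  stable
  step 4. node 3  ⊔preds=−  new=⊤  old=−  +wl: 
  step 5. node 4  ⊔preds=⊥  new=−  old=⊥  +wl: 0
  step 6. node 5  ⊔preds=⊤  new=⊤  old=⊥  +wl: 
  step 7. node 6  ⊔preds=⊤  new=⊤  old=⊥  +wl: 1,2,4
  step 8. node 7  ⊔preds=−  new=+  stable
  step 9. node 0  ⊔preds=⊤  new=⊤  old=⊥  +wl: 
  step 10. node 1  ⊔preds=⊤  new=−  stable
  step 11. node 2  ⊔preds=⊤  new=⊤  old=⊥  +wl: 5,6
  step 12. node 4  ⊔preds=⊤  new=−  stable
  step 13. node 5  ⊔preds=⊤  new=⊤  stable
  step 14. node 6  ⊔preds=⊤  new=⊤  stable

Least fixpoint reached:
  node 0: ⊤
  node 1: −
  node 2: ⊤
  node 3: ⊤
  node 4: −
  node 5: ⊤
  node 6: ⊤
  node 7: +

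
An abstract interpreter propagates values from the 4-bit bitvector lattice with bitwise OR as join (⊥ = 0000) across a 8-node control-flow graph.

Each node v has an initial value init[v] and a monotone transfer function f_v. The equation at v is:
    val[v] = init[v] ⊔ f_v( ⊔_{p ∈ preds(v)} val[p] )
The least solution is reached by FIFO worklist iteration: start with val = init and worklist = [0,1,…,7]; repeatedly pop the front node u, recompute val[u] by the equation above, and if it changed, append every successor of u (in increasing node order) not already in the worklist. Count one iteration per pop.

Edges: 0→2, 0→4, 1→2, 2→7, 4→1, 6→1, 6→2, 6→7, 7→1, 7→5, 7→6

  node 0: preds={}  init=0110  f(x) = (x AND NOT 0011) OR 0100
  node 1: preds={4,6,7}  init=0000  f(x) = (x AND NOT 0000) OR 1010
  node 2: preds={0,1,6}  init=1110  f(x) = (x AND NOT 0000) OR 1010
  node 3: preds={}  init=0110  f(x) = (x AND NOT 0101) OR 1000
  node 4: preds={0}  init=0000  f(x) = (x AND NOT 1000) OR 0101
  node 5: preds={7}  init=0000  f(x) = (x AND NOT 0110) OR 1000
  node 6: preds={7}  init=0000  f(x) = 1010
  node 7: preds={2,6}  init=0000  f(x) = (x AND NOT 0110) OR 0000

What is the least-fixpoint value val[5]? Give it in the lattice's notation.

1001

Worklist (16 pops):
  #1 pop 0: in=0000 → 0110 (no change)
  #2 pop 1: in=0000 → 1010 (was 0000); enqueue []
  #3 pop 2: in=1110 → 1110 (no change)
  #4 pop 3: in=0000 → 1110 (was 0110); enqueue []
  #5 pop 4: in=0110 → 0111 (was 0000); enqueue [1]
  #6 pop 5: in=0000 → 1000 (was 0000); enqueue []
  #7 pop 6: in=0000 → 1010 (was 0000); enqueue [2]
  #8 pop 7: in=1110 → 1000 (was 0000); enqueue [5,6]
  #9 pop 1: in=1111 → 1111 (was 1010); enqueue []
  #10 pop 2: in=1111 → 1111 (was 1110); enqueue [7]
  #11 pop 5: in=1000 → 1000 (no change)
  #12 pop 6: in=1000 → 1010 (no change)
  #13 pop 7: in=1111 → 1001 (was 1000); enqueue [1,5,6]
  #14 pop 1: in=1111 → 1111 (no change)
  #15 pop 5: in=1001 → 1001 (was 1000); enqueue []
  #16 pop 6: in=1001 → 1010 (no change)

Fixpoint:
  val[0] = 0110
  val[1] = 1111
  val[2] = 1111
  val[3] = 1110
  val[4] = 0111
  val[5] = 1001
  val[6] = 1010
  val[7] = 1001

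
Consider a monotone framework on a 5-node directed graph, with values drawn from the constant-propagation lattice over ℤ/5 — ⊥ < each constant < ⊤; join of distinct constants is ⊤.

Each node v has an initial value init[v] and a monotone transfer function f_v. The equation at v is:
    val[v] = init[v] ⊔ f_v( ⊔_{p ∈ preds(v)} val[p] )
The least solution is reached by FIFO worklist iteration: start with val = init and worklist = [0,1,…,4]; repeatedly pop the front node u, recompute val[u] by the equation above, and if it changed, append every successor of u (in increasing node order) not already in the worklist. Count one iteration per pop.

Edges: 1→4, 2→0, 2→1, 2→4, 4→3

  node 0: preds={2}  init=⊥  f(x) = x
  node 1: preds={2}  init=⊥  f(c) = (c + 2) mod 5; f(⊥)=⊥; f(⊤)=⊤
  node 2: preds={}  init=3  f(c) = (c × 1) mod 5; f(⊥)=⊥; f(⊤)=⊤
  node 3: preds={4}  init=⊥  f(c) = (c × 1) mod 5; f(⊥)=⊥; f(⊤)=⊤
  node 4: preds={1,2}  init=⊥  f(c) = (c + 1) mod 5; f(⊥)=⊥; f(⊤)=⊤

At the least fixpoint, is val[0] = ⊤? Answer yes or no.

Iteration log — 6 steps:
  step 1. node 0  ⊔preds=3  new=3  old=⊥  +wl: 
  step 2. node 1  ⊔preds=3  new=0  old=⊥  +wl: 
  step 3. node 2  ⊔preds=⊥  new=3  stable
  step 4. node 3  ⊔preds=⊥  new=⊥  stable
  step 5. node 4  ⊔preds=⊤  new=⊤  old=⊥  +wl: 3
  step 6. node 3  ⊔preds=⊤  new=⊤  old=⊥  +wl: 

Least fixpoint reached:
  node 0: 3
  node 1: 0
  node 2: 3
  node 3: ⊤
  node 4: ⊤

no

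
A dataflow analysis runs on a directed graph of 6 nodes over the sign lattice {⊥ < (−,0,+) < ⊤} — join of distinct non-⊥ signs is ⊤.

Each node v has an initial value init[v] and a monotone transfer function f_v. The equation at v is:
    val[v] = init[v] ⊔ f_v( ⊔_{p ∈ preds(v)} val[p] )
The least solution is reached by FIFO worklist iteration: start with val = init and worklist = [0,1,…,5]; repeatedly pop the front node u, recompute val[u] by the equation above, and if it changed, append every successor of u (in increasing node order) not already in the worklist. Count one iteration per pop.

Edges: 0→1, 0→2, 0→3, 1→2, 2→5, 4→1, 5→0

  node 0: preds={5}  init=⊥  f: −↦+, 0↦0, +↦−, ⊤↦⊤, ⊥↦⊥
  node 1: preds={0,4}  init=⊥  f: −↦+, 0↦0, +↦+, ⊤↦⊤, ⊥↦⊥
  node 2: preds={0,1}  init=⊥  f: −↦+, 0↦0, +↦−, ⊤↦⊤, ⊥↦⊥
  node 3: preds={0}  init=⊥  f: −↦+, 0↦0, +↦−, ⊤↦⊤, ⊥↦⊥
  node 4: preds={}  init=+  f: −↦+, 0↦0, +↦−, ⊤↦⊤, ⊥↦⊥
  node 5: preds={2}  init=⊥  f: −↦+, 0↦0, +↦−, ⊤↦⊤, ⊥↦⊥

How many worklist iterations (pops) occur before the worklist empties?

15

Worklist (15 pops):
  #1 pop 0: in=⊥ → ⊥ (no change)
  #2 pop 1: in=+ → + (was ⊥); enqueue []
  #3 pop 2: in=+ → − (was ⊥); enqueue []
  #4 pop 3: in=⊥ → ⊥ (no change)
  #5 pop 4: in=⊥ → + (no change)
  #6 pop 5: in=− → + (was ⊥); enqueue [0]
  #7 pop 0: in=+ → − (was ⊥); enqueue [1,2,3]
  #8 pop 1: in=⊤ → ⊤ (was +); enqueue []
  #9 pop 2: in=⊤ → ⊤ (was −); enqueue [5]
  #10 pop 3: in=− → + (was ⊥); enqueue []
  #11 pop 5: in=⊤ → ⊤ (was +); enqueue [0]
  #12 pop 0: in=⊤ → ⊤ (was −); enqueue [1,2,3]
  #13 pop 1: in=⊤ → ⊤ (no change)
  #14 pop 2: in=⊤ → ⊤ (no change)
  #15 pop 3: in=⊤ → ⊤ (was +); enqueue []

Fixpoint:
  val[0] = ⊤
  val[1] = ⊤
  val[2] = ⊤
  val[3] = ⊤
  val[4] = +
  val[5] = ⊤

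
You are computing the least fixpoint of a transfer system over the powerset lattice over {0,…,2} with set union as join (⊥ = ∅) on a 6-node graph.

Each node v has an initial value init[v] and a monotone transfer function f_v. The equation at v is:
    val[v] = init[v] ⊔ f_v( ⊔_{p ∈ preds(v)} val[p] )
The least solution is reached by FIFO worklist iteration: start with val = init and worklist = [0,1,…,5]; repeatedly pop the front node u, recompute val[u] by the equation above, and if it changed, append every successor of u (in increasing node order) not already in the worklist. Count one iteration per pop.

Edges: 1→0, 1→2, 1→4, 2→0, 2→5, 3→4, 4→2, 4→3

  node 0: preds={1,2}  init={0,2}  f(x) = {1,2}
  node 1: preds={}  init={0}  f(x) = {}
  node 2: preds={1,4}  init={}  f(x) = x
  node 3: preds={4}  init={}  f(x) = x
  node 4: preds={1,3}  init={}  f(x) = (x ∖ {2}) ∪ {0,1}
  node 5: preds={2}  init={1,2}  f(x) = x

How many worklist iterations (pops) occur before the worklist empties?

Trace (12 dequeues):
  [1] u=0 | in {0} | out {0,1,2} | prev {0,2} | push {}
  [2] u=1 | in {} | out {0} | ==
  [3] u=2 | in {0} | out {0} | prev {} | push {0}
  [4] u=3 | in {} | out {} | ==
  [5] u=4 | in {0} | out {0,1} | prev {} | push {2,3}
  [6] u=5 | in {0} | out {0,1,2} | prev {1,2} | push {}
  [7] u=0 | in {0} | out {0,1,2} | ==
  [8] u=2 | in {0,1} | out {0,1} | prev {0} | push {0,5}
  [9] u=3 | in {0,1} | out {0,1} | prev {} | push {4}
  [10] u=0 | in {0,1} | out {0,1,2} | ==
  [11] u=5 | in {0,1} | out {0,1,2} | ==
  [12] u=4 | in {0,1} | out {0,1} | ==

Converged values:
  [0] {0,1,2}
  [1] {0}
  [2] {0,1}
  [3] {0,1}
  [4] {0,1}
  [5] {0,1,2}

12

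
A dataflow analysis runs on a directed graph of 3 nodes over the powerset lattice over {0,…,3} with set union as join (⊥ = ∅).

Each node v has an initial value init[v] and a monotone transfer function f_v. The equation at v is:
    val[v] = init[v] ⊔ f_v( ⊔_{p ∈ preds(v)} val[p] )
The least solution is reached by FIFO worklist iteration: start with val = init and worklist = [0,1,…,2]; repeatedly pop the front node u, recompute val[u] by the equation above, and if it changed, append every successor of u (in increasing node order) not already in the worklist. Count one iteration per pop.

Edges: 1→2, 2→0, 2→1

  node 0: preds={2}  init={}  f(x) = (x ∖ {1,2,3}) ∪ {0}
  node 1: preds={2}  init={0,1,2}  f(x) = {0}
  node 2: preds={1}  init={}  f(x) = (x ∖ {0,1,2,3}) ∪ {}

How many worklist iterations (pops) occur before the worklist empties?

3

Iteration log — 3 steps:
  step 1. node 0  ⊔preds={}  new={0}  old={}  +wl: 
  step 2. node 1  ⊔preds={}  new={0,1,2}  stable
  step 3. node 2  ⊔preds={0,1,2}  new={}  stable

Least fixpoint reached:
  node 0: {0}
  node 1: {0,1,2}
  node 2: {}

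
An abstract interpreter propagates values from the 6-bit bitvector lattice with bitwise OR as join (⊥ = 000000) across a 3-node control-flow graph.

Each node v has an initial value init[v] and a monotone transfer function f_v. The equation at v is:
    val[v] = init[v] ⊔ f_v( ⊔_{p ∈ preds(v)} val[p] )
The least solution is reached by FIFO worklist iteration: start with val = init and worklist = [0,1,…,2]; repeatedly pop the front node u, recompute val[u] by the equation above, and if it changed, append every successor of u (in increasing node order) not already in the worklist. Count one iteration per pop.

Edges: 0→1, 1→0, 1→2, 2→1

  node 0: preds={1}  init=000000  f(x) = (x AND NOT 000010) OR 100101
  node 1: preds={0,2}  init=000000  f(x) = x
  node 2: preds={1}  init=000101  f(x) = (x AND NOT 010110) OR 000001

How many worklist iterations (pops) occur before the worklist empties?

5

Trace (5 dequeues):
  [1] u=0 | in 000000 | out 100101 | prev 000000 | push {}
  [2] u=1 | in 100101 | out 100101 | prev 000000 | push {0}
  [3] u=2 | in 100101 | out 100101 | prev 000101 | push {1}
  [4] u=0 | in 100101 | out 100101 | ==
  [5] u=1 | in 100101 | out 100101 | ==

Converged values:
  [0] 100101
  [1] 100101
  [2] 100101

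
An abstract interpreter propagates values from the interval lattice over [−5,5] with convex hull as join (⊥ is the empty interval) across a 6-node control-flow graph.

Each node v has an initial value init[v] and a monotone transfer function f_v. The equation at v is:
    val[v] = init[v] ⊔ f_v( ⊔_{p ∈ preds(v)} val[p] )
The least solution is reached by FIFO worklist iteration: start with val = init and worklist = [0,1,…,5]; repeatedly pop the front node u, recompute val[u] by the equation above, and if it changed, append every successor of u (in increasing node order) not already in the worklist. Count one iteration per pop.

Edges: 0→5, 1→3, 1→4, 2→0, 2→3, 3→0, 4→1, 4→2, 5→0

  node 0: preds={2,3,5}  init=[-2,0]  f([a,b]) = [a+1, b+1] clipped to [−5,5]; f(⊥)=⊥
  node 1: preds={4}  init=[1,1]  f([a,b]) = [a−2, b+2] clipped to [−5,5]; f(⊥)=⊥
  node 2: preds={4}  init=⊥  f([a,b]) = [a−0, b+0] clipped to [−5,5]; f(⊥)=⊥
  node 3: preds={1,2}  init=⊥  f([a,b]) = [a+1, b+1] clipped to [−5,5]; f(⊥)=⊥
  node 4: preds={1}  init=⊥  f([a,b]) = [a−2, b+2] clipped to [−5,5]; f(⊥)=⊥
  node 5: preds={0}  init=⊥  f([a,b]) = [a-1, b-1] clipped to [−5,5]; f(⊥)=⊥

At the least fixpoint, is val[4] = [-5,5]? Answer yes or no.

Worklist (21 pops):
  #1 pop 0: in=⊥ → [-2,0] (no change)
  #2 pop 1: in=⊥ → [1,1] (no change)
  #3 pop 2: in=⊥ → ⊥ (no change)
  #4 pop 3: in=[1,1] → [2,2] (was ⊥); enqueue [0]
  #5 pop 4: in=[1,1] → [-1,3] (was ⊥); enqueue [1,2]
  #6 pop 5: in=[-2,0] → [-3,-1] (was ⊥); enqueue []
  #7 pop 0: in=[-3,2] → [-2,3] (was [-2,0]); enqueue [5]
  #8 pop 1: in=[-1,3] → [-3,5] (was [1,1]); enqueue [3,4]
  #9 pop 2: in=[-1,3] → [-1,3] (was ⊥); enqueue [0]
  #10 pop 5: in=[-2,3] → [-3,2] (was [-3,-1]); enqueue []
  #11 pop 3: in=[-3,5] → [-2,5] (was [2,2]); enqueue []
  #12 pop 4: in=[-3,5] → [-5,5] (was [-1,3]); enqueue [1,2]
  #13 pop 0: in=[-3,5] → [-2,5] (was [-2,3]); enqueue [5]
  #14 pop 1: in=[-5,5] → [-5,5] (was [-3,5]); enqueue [3,4]
  #15 pop 2: in=[-5,5] → [-5,5] (was [-1,3]); enqueue [0]
  #16 pop 5: in=[-2,5] → [-3,4] (was [-3,2]); enqueue []
  #17 pop 3: in=[-5,5] → [-4,5] (was [-2,5]); enqueue []
  #18 pop 4: in=[-5,5] → [-5,5] (no change)
  #19 pop 0: in=[-5,5] → [-4,5] (was [-2,5]); enqueue [5]
  #20 pop 5: in=[-4,5] → [-5,4] (was [-3,4]); enqueue [0]
  #21 pop 0: in=[-5,5] → [-4,5] (no change)

Fixpoint:
  val[0] = [-4,5]
  val[1] = [-5,5]
  val[2] = [-5,5]
  val[3] = [-4,5]
  val[4] = [-5,5]
  val[5] = [-5,4]

yes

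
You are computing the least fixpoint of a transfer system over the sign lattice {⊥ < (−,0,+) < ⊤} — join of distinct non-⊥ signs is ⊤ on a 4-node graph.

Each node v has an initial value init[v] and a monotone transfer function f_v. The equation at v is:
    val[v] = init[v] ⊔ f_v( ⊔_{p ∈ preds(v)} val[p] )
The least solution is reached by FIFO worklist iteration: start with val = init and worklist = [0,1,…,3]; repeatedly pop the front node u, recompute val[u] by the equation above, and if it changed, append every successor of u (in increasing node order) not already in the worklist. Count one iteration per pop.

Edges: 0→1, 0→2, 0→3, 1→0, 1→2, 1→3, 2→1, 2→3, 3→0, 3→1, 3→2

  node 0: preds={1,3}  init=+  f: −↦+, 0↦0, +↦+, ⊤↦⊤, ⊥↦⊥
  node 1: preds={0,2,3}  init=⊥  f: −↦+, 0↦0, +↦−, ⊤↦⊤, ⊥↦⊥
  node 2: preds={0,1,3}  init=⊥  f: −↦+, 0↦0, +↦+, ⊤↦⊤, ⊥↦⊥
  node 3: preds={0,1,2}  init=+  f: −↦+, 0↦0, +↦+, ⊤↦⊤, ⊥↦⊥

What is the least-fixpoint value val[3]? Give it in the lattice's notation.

⊤

Trace (9 dequeues):
  [1] u=0 | in + | out + | ==
  [2] u=1 | in + | out − | prev ⊥ | push {0}
  [3] u=2 | in ⊤ | out ⊤ | prev ⊥ | push {1}
  [4] u=3 | in ⊤ | out ⊤ | prev + | push {2}
  [5] u=0 | in ⊤ | out ⊤ | prev + | push {3}
  [6] u=1 | in ⊤ | out ⊤ | prev − | push {0}
  [7] u=2 | in ⊤ | out ⊤ | ==
  [8] u=3 | in ⊤ | out ⊤ | ==
  [9] u=0 | in ⊤ | out ⊤ | ==

Converged values:
  [0] ⊤
  [1] ⊤
  [2] ⊤
  [3] ⊤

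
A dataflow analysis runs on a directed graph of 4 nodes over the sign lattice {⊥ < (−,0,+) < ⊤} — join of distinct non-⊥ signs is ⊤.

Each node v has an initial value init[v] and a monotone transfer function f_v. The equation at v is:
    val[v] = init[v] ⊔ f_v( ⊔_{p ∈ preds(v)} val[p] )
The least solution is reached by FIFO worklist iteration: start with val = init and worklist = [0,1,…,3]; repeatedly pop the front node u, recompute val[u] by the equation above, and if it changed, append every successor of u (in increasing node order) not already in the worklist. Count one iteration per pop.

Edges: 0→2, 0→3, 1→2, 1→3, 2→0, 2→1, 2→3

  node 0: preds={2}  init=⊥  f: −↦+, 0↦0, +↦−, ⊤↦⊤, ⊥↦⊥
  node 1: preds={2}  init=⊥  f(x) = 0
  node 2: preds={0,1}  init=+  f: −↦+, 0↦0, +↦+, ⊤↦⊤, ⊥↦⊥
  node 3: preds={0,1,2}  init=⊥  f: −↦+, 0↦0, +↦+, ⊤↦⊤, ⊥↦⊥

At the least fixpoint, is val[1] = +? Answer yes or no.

Trace (8 dequeues):
  [1] u=0 | in + | out − | prev ⊥ | push {}
  [2] u=1 | in + | out 0 | prev ⊥ | push {}
  [3] u=2 | in ⊤ | out ⊤ | prev + | push {0,1}
  [4] u=3 | in ⊤ | out ⊤ | prev ⊥ | push {}
  [5] u=0 | in ⊤ | out ⊤ | prev − | push {2,3}
  [6] u=1 | in ⊤ | out 0 | ==
  [7] u=2 | in ⊤ | out ⊤ | ==
  [8] u=3 | in ⊤ | out ⊤ | ==

Converged values:
  [0] ⊤
  [1] 0
  [2] ⊤
  [3] ⊤

no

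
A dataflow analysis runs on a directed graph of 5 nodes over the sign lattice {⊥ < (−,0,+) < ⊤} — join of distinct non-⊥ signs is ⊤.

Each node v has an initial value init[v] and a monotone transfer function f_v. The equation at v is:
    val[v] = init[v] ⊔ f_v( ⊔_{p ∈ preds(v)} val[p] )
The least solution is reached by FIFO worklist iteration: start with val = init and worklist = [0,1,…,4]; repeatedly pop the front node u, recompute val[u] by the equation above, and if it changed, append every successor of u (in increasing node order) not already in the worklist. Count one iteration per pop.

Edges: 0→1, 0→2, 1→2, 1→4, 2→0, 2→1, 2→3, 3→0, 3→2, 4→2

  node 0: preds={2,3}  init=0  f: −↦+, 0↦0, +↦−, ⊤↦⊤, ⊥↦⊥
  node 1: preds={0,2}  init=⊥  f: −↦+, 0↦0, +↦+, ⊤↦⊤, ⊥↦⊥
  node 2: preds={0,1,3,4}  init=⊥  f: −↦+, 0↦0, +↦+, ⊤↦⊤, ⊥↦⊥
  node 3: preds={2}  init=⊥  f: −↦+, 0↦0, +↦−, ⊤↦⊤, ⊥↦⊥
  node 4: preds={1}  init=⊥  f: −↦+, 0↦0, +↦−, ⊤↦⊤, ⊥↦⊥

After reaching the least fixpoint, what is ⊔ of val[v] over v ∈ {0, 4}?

0

Worklist (8 pops):
  #1 pop 0: in=⊥ → 0 (no change)
  #2 pop 1: in=0 → 0 (was ⊥); enqueue []
  #3 pop 2: in=0 → 0 (was ⊥); enqueue [0,1]
  #4 pop 3: in=0 → 0 (was ⊥); enqueue [2]
  #5 pop 4: in=0 → 0 (was ⊥); enqueue []
  #6 pop 0: in=0 → 0 (no change)
  #7 pop 1: in=0 → 0 (no change)
  #8 pop 2: in=0 → 0 (no change)

Fixpoint:
  val[0] = 0
  val[1] = 0
  val[2] = 0
  val[3] = 0
  val[4] = 0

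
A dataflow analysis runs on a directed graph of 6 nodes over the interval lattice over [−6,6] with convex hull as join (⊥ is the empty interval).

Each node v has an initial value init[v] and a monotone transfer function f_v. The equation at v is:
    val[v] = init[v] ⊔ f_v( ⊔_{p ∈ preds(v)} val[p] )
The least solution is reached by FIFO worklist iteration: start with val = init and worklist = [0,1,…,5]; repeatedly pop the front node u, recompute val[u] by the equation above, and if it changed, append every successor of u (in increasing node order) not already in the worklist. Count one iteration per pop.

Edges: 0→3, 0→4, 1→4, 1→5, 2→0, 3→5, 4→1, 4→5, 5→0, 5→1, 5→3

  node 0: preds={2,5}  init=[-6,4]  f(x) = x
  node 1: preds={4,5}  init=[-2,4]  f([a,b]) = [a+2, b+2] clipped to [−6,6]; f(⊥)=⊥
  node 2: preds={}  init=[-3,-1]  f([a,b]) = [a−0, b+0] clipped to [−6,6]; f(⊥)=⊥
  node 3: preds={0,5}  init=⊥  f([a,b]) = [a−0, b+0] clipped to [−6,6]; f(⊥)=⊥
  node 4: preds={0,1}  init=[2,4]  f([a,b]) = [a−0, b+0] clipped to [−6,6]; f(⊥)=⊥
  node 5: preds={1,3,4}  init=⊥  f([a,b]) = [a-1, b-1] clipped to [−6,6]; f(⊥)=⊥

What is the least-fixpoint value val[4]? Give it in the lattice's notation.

[-6,6]

Iteration log — 11 steps:
  step 1. node 0  ⊔preds=[-3,-1]  new=[-6,4]  stable
  step 2. node 1  ⊔preds=[2,4]  new=[-2,6]  old=[-2,4]  +wl: 
  step 3. node 2  ⊔preds=⊥  new=[-3,-1]  stable
  step 4. node 3  ⊔preds=[-6,4]  new=[-6,4]  old=⊥  +wl: 
  step 5. node 4  ⊔preds=[-6,6]  new=[-6,6]  old=[2,4]  +wl: 1
  step 6. node 5  ⊔preds=[-6,6]  new=[-6,5]  old=⊥  +wl: 0,3
  step 7. node 1  ⊔preds=[-6,6]  new=[-4,6]  old=[-2,6]  +wl: 4,5
  step 8. node 0  ⊔preds=[-6,5]  new=[-6,5]  old=[-6,4]  +wl: 
  step 9. node 3  ⊔preds=[-6,5]  new=[-6,5]  old=[-6,4]  +wl: 
  step 10. node 4  ⊔preds=[-6,6]  new=[-6,6]  stable
  step 11. node 5  ⊔preds=[-6,6]  new=[-6,5]  stable

Least fixpoint reached:
  node 0: [-6,5]
  node 1: [-4,6]
  node 2: [-3,-1]
  node 3: [-6,5]
  node 4: [-6,6]
  node 5: [-6,5]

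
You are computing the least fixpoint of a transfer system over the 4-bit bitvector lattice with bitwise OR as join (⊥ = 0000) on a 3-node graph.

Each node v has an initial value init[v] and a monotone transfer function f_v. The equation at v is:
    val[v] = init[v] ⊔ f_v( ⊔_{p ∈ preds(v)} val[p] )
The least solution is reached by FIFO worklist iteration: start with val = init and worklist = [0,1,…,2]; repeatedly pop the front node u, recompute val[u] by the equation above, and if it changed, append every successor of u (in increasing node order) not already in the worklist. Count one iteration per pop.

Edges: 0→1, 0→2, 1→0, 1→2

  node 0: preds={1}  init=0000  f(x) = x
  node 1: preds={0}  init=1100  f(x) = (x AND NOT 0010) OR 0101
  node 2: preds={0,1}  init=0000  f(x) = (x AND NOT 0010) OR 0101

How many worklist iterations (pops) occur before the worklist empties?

6

Worklist (6 pops):
  #1 pop 0: in=1100 → 1100 (was 0000); enqueue []
  #2 pop 1: in=1100 → 1101 (was 1100); enqueue [0]
  #3 pop 2: in=1101 → 1101 (was 0000); enqueue []
  #4 pop 0: in=1101 → 1101 (was 1100); enqueue [1,2]
  #5 pop 1: in=1101 → 1101 (no change)
  #6 pop 2: in=1101 → 1101 (no change)

Fixpoint:
  val[0] = 1101
  val[1] = 1101
  val[2] = 1101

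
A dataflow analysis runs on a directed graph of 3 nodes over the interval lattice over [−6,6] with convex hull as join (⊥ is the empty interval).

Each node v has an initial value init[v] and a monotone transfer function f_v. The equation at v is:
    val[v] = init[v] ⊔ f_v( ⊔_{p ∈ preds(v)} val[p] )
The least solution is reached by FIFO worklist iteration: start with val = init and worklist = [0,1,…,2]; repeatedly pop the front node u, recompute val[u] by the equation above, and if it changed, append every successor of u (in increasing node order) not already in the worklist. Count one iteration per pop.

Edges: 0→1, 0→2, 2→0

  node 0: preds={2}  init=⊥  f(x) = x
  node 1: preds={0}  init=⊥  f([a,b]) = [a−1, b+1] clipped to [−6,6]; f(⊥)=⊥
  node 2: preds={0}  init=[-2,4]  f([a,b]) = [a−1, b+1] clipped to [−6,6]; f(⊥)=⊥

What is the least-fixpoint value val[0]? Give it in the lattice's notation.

Iteration log — 15 steps:
  step 1. node 0  ⊔preds=[-2,4]  new=[-2,4]  old=⊥  +wl: 
  step 2. node 1  ⊔preds=[-2,4]  new=[-3,5]  old=⊥  +wl: 
  step 3. node 2  ⊔preds=[-2,4]  new=[-3,5]  old=[-2,4]  +wl: 0
  step 4. node 0  ⊔preds=[-3,5]  new=[-3,5]  old=[-2,4]  +wl: 1,2
  step 5. node 1  ⊔preds=[-3,5]  new=[-4,6]  old=[-3,5]  +wl: 
  step 6. node 2  ⊔preds=[-3,5]  new=[-4,6]  old=[-3,5]  +wl: 0
  step 7. node 0  ⊔preds=[-4,6]  new=[-4,6]  old=[-3,5]  +wl: 1,2
  step 8. node 1  ⊔preds=[-4,6]  new=[-5,6]  old=[-4,6]  +wl: 
  step 9. node 2  ⊔preds=[-4,6]  new=[-5,6]  old=[-4,6]  +wl: 0
  step 10. node 0  ⊔preds=[-5,6]  new=[-5,6]  old=[-4,6]  +wl: 1,2
  step 11. node 1  ⊔preds=[-5,6]  new=[-6,6]  old=[-5,6]  +wl: 
  step 12. node 2  ⊔preds=[-5,6]  new=[-6,6]  old=[-5,6]  +wl: 0
  step 13. node 0  ⊔preds=[-6,6]  new=[-6,6]  old=[-5,6]  +wl: 1,2
  step 14. node 1  ⊔preds=[-6,6]  new=[-6,6]  stable
  step 15. node 2  ⊔preds=[-6,6]  new=[-6,6]  stable

Least fixpoint reached:
  node 0: [-6,6]
  node 1: [-6,6]
  node 2: [-6,6]

[-6,6]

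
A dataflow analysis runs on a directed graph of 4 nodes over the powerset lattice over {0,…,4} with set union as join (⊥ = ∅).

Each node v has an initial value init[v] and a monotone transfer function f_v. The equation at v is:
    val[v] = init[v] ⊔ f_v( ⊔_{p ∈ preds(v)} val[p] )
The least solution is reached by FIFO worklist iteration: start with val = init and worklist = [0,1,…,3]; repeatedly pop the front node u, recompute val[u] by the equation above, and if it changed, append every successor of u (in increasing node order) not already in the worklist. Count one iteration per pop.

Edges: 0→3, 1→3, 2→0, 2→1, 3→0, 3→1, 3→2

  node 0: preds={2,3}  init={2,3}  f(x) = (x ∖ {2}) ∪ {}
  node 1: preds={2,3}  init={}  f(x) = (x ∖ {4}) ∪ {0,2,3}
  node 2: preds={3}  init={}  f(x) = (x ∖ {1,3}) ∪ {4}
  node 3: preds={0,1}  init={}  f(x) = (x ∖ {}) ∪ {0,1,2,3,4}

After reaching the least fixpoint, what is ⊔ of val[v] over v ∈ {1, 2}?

{0,1,2,3,4}

Trace (10 dequeues):
  [1] u=0 | in {} | out {2,3} | ==
  [2] u=1 | in {} | out {0,2,3} | prev {} | push {}
  [3] u=2 | in {} | out {4} | prev {} | push {0,1}
  [4] u=3 | in {0,2,3} | out {0,1,2,3,4} | prev {} | push {2}
  [5] u=0 | in {0,1,2,3,4} | out {0,1,2,3,4} | prev {2,3} | push {3}
  [6] u=1 | in {0,1,2,3,4} | out {0,1,2,3} | prev {0,2,3} | push {}
  [7] u=2 | in {0,1,2,3,4} | out {0,2,4} | prev {4} | push {0,1}
  [8] u=3 | in {0,1,2,3,4} | out {0,1,2,3,4} | ==
  [9] u=0 | in {0,1,2,3,4} | out {0,1,2,3,4} | ==
  [10] u=1 | in {0,1,2,3,4} | out {0,1,2,3} | ==

Converged values:
  [0] {0,1,2,3,4}
  [1] {0,1,2,3}
  [2] {0,2,4}
  [3] {0,1,2,3,4}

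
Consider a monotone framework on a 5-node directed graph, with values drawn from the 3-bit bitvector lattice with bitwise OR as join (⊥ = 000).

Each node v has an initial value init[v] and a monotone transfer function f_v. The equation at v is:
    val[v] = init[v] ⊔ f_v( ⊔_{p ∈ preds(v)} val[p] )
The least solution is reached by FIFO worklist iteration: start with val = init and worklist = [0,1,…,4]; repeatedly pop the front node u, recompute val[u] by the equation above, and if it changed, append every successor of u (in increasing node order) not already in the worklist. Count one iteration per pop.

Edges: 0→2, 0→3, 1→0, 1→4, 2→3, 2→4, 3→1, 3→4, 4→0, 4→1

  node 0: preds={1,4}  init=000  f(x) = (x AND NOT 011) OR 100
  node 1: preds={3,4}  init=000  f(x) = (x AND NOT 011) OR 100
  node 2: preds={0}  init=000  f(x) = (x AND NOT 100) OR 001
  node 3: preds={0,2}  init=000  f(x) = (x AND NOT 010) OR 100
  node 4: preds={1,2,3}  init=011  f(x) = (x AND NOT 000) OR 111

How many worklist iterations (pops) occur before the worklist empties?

Iteration log — 7 steps:
  step 1. node 0  ⊔preds=011  new=100  old=000  +wl: 
  step 2. node 1  ⊔preds=011  new=100  old=000  +wl: 0
  step 3. node 2  ⊔preds=100  new=001  old=000  +wl: 
  step 4. node 3  ⊔preds=101  new=101  old=000  +wl: 1
  step 5. node 4  ⊔preds=101  new=111  old=011  +wl: 
  step 6. node 0  ⊔preds=111  new=100  stable
  step 7. node 1  ⊔preds=111  new=100  stable

Least fixpoint reached:
  node 0: 100
  node 1: 100
  node 2: 001
  node 3: 101
  node 4: 111

7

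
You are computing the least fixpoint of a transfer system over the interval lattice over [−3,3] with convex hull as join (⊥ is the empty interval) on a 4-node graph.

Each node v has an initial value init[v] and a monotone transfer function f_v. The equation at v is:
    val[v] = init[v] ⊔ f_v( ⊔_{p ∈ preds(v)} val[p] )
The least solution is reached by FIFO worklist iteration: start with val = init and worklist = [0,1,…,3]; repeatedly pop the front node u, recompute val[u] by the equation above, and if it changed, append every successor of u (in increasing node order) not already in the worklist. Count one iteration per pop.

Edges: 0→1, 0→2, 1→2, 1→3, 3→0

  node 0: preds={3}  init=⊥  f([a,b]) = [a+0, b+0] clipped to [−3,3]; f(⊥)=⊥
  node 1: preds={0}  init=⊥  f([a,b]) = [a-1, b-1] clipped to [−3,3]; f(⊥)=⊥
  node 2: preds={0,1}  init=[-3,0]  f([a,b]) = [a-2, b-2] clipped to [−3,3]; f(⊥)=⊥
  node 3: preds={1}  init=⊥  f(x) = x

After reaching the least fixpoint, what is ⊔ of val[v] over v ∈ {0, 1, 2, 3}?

[-3,0]

Worklist (4 pops):
  #1 pop 0: in=⊥ → ⊥ (no change)
  #2 pop 1: in=⊥ → ⊥ (no change)
  #3 pop 2: in=⊥ → [-3,0] (no change)
  #4 pop 3: in=⊥ → ⊥ (no change)

Fixpoint:
  val[0] = ⊥
  val[1] = ⊥
  val[2] = [-3,0]
  val[3] = ⊥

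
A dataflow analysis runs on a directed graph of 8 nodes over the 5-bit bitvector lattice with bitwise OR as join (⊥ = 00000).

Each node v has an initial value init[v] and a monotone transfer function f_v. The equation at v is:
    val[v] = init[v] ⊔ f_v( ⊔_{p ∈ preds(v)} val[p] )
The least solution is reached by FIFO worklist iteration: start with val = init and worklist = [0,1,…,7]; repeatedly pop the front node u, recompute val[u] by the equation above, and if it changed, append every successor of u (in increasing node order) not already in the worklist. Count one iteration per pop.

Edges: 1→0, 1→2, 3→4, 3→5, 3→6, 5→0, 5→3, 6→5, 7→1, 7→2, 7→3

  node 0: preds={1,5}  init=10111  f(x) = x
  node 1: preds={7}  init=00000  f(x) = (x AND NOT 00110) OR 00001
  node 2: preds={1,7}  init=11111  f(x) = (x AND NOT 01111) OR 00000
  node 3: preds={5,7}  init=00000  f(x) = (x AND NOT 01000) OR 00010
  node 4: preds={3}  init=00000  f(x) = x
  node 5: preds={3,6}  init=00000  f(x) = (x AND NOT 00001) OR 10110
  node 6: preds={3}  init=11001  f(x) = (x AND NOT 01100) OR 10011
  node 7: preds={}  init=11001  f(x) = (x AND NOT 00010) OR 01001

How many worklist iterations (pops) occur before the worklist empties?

Iteration log — 13 steps:
  step 1. node 0  ⊔preds=00000  new=10111  stable
  step 2. node 1  ⊔preds=11001  new=11001  old=00000  +wl: 0
  step 3. node 2  ⊔preds=11001  new=11111  stable
  step 4. node 3  ⊔preds=11001  new=10011  old=00000  +wl: 
  step 5. node 4  ⊔preds=10011  new=10011  old=00000  +wl: 
  step 6. node 5  ⊔preds=11011  new=11110  old=00000  +wl: 3
  step 7. node 6  ⊔preds=10011  new=11011  old=11001  +wl: 5
  step 8. node 7  ⊔preds=00000  new=11001  stable
  step 9. node 0  ⊔preds=11111  new=11111  old=10111  +wl: 
  step 10. node 3  ⊔preds=11111  new=10111  old=10011  +wl: 4,6
  step 11. node 5  ⊔preds=11111  new=11110  stable
  step 12. node 4  ⊔preds=10111  new=10111  old=10011  +wl: 
  step 13. node 6  ⊔preds=10111  new=11011  stable

Least fixpoint reached:
  node 0: 11111
  node 1: 11001
  node 2: 11111
  node 3: 10111
  node 4: 10111
  node 5: 11110
  node 6: 11011
  node 7: 11001

13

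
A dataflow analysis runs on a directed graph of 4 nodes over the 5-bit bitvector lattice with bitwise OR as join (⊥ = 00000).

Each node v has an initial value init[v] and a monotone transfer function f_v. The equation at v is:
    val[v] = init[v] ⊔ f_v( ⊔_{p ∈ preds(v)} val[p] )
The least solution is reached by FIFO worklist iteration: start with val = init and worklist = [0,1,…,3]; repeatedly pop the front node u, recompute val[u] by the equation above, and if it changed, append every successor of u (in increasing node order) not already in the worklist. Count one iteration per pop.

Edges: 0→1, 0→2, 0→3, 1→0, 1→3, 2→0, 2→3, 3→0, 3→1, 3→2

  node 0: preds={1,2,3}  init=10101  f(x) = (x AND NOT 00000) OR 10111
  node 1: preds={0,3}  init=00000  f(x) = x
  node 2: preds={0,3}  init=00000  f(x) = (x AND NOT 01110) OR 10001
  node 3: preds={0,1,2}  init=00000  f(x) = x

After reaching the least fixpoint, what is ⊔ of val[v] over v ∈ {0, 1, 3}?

Iteration log — 7 steps:
  step 1. node 0  ⊔preds=00000  new=10111  old=10101  +wl: 
  step 2. node 1  ⊔preds=10111  new=10111  old=00000  +wl: 0
  step 3. node 2  ⊔preds=10111  new=10001  old=00000  +wl: 
  step 4. node 3  ⊔preds=10111  new=10111  old=00000  +wl: 1,2
  step 5. node 0  ⊔preds=10111  new=10111  stable
  step 6. node 1  ⊔preds=10111  new=10111  stable
  step 7. node 2  ⊔preds=10111  new=10001  stable

Least fixpoint reached:
  node 0: 10111
  node 1: 10111
  node 2: 10001
  node 3: 10111

10111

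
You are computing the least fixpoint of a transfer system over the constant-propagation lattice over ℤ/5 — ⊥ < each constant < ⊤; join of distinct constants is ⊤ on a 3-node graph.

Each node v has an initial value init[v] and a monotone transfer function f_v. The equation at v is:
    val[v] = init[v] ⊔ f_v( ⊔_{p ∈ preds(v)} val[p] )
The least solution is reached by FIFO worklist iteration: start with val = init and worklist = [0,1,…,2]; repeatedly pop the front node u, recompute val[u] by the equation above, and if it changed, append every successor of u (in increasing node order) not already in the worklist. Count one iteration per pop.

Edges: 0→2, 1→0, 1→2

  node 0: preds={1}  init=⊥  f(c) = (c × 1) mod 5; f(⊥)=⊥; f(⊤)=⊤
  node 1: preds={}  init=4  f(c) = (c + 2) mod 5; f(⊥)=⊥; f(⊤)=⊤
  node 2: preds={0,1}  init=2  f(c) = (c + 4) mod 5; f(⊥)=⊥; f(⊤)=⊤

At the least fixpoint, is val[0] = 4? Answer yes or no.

yes

Iteration log — 3 steps:
  step 1. node 0  ⊔preds=4  new=4  old=⊥  +wl: 
  step 2. node 1  ⊔preds=⊥  new=4  stable
  step 3. node 2  ⊔preds=4  new=⊤  old=2  +wl: 

Least fixpoint reached:
  node 0: 4
  node 1: 4
  node 2: ⊤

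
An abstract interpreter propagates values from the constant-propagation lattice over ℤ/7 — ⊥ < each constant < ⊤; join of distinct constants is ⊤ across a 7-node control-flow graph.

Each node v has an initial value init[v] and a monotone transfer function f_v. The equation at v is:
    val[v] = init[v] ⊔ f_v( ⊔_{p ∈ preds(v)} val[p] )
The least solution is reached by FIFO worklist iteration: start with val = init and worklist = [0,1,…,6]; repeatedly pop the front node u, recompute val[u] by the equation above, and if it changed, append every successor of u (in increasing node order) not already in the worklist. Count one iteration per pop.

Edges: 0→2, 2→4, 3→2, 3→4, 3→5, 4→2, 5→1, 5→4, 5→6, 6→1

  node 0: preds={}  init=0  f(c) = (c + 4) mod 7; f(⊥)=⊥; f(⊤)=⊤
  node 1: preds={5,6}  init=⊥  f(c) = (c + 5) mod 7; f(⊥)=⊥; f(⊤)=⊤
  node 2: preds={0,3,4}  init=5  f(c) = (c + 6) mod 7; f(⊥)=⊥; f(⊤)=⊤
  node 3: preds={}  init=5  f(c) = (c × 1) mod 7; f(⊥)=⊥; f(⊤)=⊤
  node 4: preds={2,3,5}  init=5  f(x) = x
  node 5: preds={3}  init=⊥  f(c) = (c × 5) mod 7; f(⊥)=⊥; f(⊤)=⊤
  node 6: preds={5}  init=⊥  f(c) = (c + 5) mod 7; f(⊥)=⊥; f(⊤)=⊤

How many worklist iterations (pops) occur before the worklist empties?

Iteration log — 10 steps:
  step 1. node 0  ⊔preds=⊥  new=0  stable
  step 2. node 1  ⊔preds=⊥  new=⊥  stable
  step 3. node 2  ⊔preds=⊤  new=⊤  old=5  +wl: 
  step 4. node 3  ⊔preds=⊥  new=5  stable
  step 5. node 4  ⊔preds=⊤  new=⊤  old=5  +wl: 2
  step 6. node 5  ⊔preds=5  new=4  old=⊥  +wl: 1,4
  step 7. node 6  ⊔preds=4  new=2  old=⊥  +wl: 
  step 8. node 2  ⊔preds=⊤  new=⊤  stable
  step 9. node 1  ⊔preds=⊤  new=⊤  old=⊥  +wl: 
  step 10. node 4  ⊔preds=⊤  new=⊤  stable

Least fixpoint reached:
  node 0: 0
  node 1: ⊤
  node 2: ⊤
  node 3: 5
  node 4: ⊤
  node 5: 4
  node 6: 2

10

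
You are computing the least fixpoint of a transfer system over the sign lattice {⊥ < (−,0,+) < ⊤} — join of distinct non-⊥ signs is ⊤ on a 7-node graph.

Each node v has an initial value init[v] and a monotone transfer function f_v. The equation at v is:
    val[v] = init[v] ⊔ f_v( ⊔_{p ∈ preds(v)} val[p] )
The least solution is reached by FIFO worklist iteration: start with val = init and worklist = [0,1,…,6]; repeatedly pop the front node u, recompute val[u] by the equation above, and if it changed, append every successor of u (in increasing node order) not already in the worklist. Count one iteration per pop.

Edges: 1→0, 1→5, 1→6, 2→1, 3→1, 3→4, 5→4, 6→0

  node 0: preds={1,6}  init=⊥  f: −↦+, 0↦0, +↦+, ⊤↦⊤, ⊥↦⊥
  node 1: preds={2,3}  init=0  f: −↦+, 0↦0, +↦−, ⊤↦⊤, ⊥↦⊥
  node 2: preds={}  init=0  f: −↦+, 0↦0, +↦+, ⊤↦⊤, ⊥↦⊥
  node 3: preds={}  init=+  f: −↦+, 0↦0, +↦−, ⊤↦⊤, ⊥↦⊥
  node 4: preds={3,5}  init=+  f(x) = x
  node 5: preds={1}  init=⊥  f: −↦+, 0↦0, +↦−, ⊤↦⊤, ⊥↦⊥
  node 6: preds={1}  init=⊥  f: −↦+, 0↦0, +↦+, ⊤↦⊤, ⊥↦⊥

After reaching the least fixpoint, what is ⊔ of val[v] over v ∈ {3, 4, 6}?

Worklist (9 pops):
  #1 pop 0: in=0 → 0 (was ⊥); enqueue []
  #2 pop 1: in=⊤ → ⊤ (was 0); enqueue [0]
  #3 pop 2: in=⊥ → 0 (no change)
  #4 pop 3: in=⊥ → + (no change)
  #5 pop 4: in=+ → + (no change)
  #6 pop 5: in=⊤ → ⊤ (was ⊥); enqueue [4]
  #7 pop 6: in=⊤ → ⊤ (was ⊥); enqueue []
  #8 pop 0: in=⊤ → ⊤ (was 0); enqueue []
  #9 pop 4: in=⊤ → ⊤ (was +); enqueue []

Fixpoint:
  val[0] = ⊤
  val[1] = ⊤
  val[2] = 0
  val[3] = +
  val[4] = ⊤
  val[5] = ⊤
  val[6] = ⊤

⊤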